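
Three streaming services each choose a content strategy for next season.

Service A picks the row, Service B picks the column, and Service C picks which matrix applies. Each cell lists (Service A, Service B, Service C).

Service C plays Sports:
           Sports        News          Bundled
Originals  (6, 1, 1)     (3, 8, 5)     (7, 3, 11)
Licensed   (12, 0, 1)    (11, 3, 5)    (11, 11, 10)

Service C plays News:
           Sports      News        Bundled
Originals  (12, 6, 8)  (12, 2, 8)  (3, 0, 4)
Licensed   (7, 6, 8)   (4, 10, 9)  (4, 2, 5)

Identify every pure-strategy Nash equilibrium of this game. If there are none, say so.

The pure Nash equilibria are (Originals, Sports, News); (Licensed, Bundled, Sports).

For each strategy profile, look for a profitable unilateral deviation.
(Originals, Sports, Sports): Service A can switch to Licensed (6 → 12). Not NE.
(Originals, Sports, News): Service A gets 12, best alternative 7; Service B gets 6, best alternative 2; Service C gets 8, best alternative 1. No profitable deviation — NE.
(Originals, News, Sports): Service A can switch to Licensed (3 → 11). Not NE.
(Originals, News, News): Service B can switch to Sports (2 → 6). Not NE.
(Originals, Bundled, Sports): Service A can switch to Licensed (7 → 11). Not NE.
(Originals, Bundled, News): Service A can switch to Licensed (3 → 4). Not NE.
(Licensed, Sports, Sports): Service B can switch to News (0 → 3). Not NE.
(Licensed, Sports, News): Service A can switch to Originals (7 → 12). Not NE.
(Licensed, News, Sports): Service B can switch to Bundled (3 → 11). Not NE.
(Licensed, News, News): Service A can switch to Originals (4 → 12). Not NE.
(Licensed, Bundled, Sports): Service A gets 11, best alternative 7; Service B gets 11, best alternative 3; Service C gets 10, best alternative 5. No profitable deviation — NE.
(Licensed, Bundled, News): Service B can switch to Sports (2 → 6). Not NE.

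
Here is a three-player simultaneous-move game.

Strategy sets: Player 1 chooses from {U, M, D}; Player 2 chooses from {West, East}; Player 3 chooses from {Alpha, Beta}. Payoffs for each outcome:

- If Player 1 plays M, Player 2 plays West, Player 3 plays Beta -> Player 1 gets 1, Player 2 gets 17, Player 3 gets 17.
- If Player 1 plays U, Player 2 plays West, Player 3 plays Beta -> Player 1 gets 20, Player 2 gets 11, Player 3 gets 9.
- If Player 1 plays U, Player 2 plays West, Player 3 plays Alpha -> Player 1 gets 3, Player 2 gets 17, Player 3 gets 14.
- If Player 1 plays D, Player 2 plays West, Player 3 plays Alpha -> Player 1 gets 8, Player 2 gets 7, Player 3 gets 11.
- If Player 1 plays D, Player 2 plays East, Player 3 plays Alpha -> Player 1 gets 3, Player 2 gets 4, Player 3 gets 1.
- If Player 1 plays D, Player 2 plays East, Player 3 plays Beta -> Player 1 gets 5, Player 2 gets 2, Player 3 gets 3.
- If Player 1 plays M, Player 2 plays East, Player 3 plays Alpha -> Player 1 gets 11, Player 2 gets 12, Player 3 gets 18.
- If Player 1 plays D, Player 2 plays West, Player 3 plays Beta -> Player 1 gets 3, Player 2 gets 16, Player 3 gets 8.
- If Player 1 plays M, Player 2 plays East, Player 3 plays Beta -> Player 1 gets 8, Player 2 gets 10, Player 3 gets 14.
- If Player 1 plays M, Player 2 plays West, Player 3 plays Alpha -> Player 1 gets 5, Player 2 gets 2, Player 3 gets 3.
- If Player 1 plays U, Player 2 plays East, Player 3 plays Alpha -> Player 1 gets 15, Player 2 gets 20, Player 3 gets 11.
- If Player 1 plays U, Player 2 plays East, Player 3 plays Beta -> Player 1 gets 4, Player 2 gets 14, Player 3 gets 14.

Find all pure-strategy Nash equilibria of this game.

(D, West, Alpha)

(U, West, Alpha): Player 1 can switch to M (3 → 5). Not NE.
(U, West, Beta): Player 2 can switch to East (11 → 14). Not NE.
(U, East, Alpha): Player 3 can switch to Beta (11 → 14). Not NE.
(U, East, Beta): Player 1 can switch to M (4 → 8). Not NE.
(M, West, Alpha): Player 1 can switch to D (5 → 8). Not NE.
(M, West, Beta): Player 1 can switch to U (1 → 20). Not NE.
(M, East, Alpha): Player 1 can switch to U (11 → 15). Not NE.
(M, East, Beta): Player 2 can switch to West (10 → 17). Not NE.
(D, West, Alpha): Player 1 gets 8, best alternative 5; Player 2 gets 7, best alternative 4; Player 3 gets 11, best alternative 8. No profitable deviation — NE.
(D, West, Beta): Player 1 can switch to U (3 → 20). Not NE.
(D, East, Alpha): Player 1 can switch to U (3 → 15). Not NE.
(The remaining 1 profile has a profitable deviation by the same check.)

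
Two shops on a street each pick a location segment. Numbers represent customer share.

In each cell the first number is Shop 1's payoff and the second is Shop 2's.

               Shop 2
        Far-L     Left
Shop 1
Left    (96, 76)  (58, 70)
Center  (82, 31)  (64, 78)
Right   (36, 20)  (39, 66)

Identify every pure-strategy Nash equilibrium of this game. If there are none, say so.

(Left, Far-L): Shop 1 gets 96, best alternative 82; Shop 2 gets 76, best alternative 70. No profitable deviation — NE.
(Left, Left): Shop 1 can switch to Center (58 → 64). Not NE.
(Center, Far-L): Shop 1 can switch to Left (82 → 96). Not NE.
(Center, Left): Shop 1 gets 64, best alternative 58; Shop 2 gets 78, best alternative 31. No profitable deviation — NE.
(Right, Far-L): Shop 1 can switch to Left (36 → 96). Not NE.
(Right, Left): Shop 1 can switch to Left (39 → 58). Not NE.

The pure Nash equilibria are (Left, Far-L), (Center, Left).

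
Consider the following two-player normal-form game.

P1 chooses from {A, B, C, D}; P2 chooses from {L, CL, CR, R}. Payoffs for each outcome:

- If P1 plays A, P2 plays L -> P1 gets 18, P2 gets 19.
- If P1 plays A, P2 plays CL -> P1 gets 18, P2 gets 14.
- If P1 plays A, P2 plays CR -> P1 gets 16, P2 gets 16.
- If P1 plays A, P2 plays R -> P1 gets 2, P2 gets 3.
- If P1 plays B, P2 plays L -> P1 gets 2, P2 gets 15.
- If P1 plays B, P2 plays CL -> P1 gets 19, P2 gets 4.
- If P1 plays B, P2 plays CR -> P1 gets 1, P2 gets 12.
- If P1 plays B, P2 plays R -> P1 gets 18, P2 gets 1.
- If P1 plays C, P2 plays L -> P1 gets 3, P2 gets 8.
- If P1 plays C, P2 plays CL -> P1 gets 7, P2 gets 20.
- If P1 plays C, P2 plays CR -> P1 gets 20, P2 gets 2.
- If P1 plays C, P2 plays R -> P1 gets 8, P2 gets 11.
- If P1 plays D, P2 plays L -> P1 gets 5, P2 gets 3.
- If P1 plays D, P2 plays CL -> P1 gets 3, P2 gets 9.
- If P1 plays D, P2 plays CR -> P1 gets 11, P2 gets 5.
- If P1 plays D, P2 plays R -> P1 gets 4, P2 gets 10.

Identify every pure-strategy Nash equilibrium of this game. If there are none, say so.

Mark each player's best response to every combination of opponents' strategies; a profile where every player is best-responding is a pure Nash equilibrium.
P1 against L: payoffs 18, 2, 3, 5 → best response A.
P1 against CL: payoffs 18, 19, 7, 3 → best response B.
P1 against CR: payoffs 16, 1, 20, 11 → best response C.
P1 against R: payoffs 2, 18, 8, 4 → best response B.
P2 against A: payoffs 19, 14, 16, 3 → best response L.
P2 against B: payoffs 15, 4, 12, 1 → best response L.
P2 against C: payoffs 8, 20, 2, 11 → best response CL.
P2 against D: payoffs 3, 9, 5, 10 → best response R.
Mutual best responses: (A, L).

Pure NE: (A, L)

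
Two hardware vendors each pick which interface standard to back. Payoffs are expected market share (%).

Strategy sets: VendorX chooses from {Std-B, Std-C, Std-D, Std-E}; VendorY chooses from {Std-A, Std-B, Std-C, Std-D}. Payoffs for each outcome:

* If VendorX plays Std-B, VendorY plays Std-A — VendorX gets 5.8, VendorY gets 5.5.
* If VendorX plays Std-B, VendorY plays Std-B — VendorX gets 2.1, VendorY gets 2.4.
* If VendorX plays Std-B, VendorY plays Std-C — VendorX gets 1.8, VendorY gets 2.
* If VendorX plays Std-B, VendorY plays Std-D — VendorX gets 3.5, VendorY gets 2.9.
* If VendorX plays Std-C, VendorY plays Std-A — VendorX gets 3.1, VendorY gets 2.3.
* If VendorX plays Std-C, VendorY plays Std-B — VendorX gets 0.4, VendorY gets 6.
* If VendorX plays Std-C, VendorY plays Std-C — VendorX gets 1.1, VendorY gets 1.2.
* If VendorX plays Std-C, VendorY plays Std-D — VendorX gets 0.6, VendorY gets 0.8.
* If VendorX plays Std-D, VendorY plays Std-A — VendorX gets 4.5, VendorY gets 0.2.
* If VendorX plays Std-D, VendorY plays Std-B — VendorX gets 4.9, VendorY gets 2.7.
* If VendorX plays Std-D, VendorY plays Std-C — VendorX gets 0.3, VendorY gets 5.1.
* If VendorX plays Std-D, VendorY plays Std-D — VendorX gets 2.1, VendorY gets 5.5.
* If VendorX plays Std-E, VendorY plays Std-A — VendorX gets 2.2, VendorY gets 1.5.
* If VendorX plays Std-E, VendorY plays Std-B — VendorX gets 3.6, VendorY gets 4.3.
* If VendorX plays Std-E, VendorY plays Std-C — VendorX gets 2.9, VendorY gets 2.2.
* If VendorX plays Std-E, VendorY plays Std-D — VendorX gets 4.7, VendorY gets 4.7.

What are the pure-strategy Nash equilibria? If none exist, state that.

For each player, find the best response to each opponent profile; mutual best responses are the pure NE.
VendorX against Std-A: payoffs 5.8, 3.1, 4.5, 2.2 → best response Std-B.
VendorX against Std-B: payoffs 2.1, 0.4, 4.9, 3.6 → best response Std-D.
VendorX against Std-C: payoffs 1.8, 1.1, 0.3, 2.9 → best response Std-E.
VendorX against Std-D: payoffs 3.5, 0.6, 2.1, 4.7 → best response Std-E.
VendorY against Std-B: payoffs 5.5, 2.4, 2, 2.9 → best response Std-A.
VendorY against Std-C: payoffs 2.3, 6, 1.2, 0.8 → best response Std-B.
VendorY against Std-D: payoffs 0.2, 2.7, 5.1, 5.5 → best response Std-D.
VendorY against Std-E: payoffs 1.5, 4.3, 2.2, 4.7 → best response Std-D.
Mutual best responses: (Std-B, Std-A); (Std-E, Std-D).

(Std-B, Std-A) and (Std-E, Std-D)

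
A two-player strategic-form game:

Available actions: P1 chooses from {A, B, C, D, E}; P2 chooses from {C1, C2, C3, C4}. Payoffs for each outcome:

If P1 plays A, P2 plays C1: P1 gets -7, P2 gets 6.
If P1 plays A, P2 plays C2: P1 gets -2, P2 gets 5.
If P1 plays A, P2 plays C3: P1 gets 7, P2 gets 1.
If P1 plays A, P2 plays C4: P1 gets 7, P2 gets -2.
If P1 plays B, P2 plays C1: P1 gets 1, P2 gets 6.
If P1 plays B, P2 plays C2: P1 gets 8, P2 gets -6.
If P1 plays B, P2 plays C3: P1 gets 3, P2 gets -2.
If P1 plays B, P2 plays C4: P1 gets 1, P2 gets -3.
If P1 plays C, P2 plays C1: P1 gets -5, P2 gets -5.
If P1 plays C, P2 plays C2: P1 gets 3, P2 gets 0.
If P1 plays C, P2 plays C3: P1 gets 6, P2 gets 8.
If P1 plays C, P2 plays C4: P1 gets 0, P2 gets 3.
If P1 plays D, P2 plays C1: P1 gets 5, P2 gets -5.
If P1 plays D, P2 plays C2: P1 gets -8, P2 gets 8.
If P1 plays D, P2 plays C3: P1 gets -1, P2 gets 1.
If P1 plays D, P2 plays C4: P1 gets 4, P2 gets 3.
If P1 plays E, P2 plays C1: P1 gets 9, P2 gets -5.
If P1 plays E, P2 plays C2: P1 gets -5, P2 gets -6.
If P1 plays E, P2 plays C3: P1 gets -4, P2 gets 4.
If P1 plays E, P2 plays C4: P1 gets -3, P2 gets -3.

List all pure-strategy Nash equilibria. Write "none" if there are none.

P1 against C1: payoffs -7, 1, -5, 5, 9 → best response E.
P1 against C2: payoffs -2, 8, 3, -8, -5 → best response B.
P1 against C3: payoffs 7, 3, 6, -1, -4 → best response A.
P1 against C4: payoffs 7, 1, 0, 4, -3 → best response A.
P2 against A: payoffs 6, 5, 1, -2 → best response C1.
P2 against B: payoffs 6, -6, -2, -3 → best response C1.
P2 against C: payoffs -5, 0, 8, 3 → best response C3.
P2 against D: payoffs -5, 8, 1, 3 → best response C2.
P2 against E: payoffs -5, -6, 4, -3 → best response C3.
No profile is a mutual best response for all players.

There is no pure-strategy Nash equilibrium.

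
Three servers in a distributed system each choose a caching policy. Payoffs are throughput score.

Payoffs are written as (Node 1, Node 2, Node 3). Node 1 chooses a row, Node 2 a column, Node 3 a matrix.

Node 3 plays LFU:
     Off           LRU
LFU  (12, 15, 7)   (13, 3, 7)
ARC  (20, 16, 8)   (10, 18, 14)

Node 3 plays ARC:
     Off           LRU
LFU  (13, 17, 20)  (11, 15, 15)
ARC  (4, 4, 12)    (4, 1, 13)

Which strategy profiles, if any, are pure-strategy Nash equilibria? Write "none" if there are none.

Pure NE: (LFU, Off, ARC)

(LFU, Off, LFU): Node 1 can switch to ARC (12 → 20). Not NE.
(LFU, Off, ARC): Node 1 gets 13, best alternative 4; Node 2 gets 17, best alternative 15; Node 3 gets 20, best alternative 7. No profitable deviation — NE.
(LFU, LRU, LFU): Node 2 can switch to Off (3 → 15). Not NE.
(LFU, LRU, ARC): Node 2 can switch to Off (15 → 17). Not NE.
(ARC, Off, LFU): Node 2 can switch to LRU (16 → 18). Not NE.
(ARC, Off, ARC): Node 1 can switch to LFU (4 → 13). Not NE.
(ARC, LRU, LFU): Node 1 can switch to LFU (10 → 13). Not NE.
(ARC, LRU, ARC): Node 1 can switch to LFU (4 → 11). Not NE.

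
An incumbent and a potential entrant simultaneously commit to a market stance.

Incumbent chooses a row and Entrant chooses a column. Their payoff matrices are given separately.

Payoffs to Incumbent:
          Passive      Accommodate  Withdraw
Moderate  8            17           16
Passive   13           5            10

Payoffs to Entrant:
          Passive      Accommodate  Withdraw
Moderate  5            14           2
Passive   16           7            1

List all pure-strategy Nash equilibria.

(Moderate, Accommodate); (Passive, Passive)

Incumbent against Passive: payoffs 8, 13 → best response Passive.
Incumbent against Accommodate: payoffs 17, 5 → best response Moderate.
Incumbent against Withdraw: payoffs 16, 10 → best response Moderate.
Entrant against Moderate: payoffs 5, 14, 2 → best response Accommodate.
Entrant against Passive: payoffs 16, 7, 1 → best response Passive.
Mutual best responses: (Moderate, Accommodate); (Passive, Passive).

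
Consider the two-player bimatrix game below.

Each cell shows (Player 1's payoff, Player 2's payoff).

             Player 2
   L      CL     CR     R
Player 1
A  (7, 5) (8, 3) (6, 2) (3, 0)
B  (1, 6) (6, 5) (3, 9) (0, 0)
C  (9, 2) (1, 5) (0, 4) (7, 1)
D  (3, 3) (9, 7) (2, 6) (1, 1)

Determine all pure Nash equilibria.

Player 1 against L: payoffs 7, 1, 9, 3 → best response C.
Player 1 against CL: payoffs 8, 6, 1, 9 → best response D.
Player 1 against CR: payoffs 6, 3, 0, 2 → best response A.
Player 1 against R: payoffs 3, 0, 7, 1 → best response C.
Player 2 against A: payoffs 5, 3, 2, 0 → best response L.
Player 2 against B: payoffs 6, 5, 9, 0 → best response CR.
Player 2 against C: payoffs 2, 5, 4, 1 → best response CL.
Player 2 against D: payoffs 3, 7, 6, 1 → best response CL.
Mutual best responses: (D, CL).

(D, CL)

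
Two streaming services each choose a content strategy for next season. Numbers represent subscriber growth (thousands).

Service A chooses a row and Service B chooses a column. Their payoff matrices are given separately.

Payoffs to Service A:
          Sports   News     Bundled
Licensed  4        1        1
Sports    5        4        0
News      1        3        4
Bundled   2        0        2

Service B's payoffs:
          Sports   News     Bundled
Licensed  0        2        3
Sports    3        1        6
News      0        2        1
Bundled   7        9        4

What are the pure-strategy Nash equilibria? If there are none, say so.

For each strategy profile, look for a profitable unilateral deviation.
(Licensed, Sports): Service A can switch to Sports (4 → 5). Not NE.
(Licensed, News): Service A can switch to Sports (1 → 4). Not NE.
(Licensed, Bundled): Service A can switch to News (1 → 4). Not NE.
(Sports, Sports): Service B can switch to Bundled (3 → 6). Not NE.
(Sports, News): Service B can switch to Sports (1 → 3). Not NE.
(Sports, Bundled): Service A can switch to Licensed (0 → 1). Not NE.
(The remaining 6 profiles each have a profitable deviation by the same check.)

This game has no pure Nash equilibrium.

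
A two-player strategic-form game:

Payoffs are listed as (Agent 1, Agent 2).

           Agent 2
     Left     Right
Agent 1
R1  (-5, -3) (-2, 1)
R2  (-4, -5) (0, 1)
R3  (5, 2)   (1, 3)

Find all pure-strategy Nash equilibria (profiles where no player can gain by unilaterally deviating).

Mark each player's best response to every combination of opponents' strategies; a profile where every player is best-responding is a pure Nash equilibrium.
Agent 1 against Left: payoffs -5, -4, 5 → best response R3.
Agent 1 against Right: payoffs -2, 0, 1 → best response R3.
Agent 2 against R1: payoffs -3, 1 → best response Right.
Agent 2 against R2: payoffs -5, 1 → best response Right.
Agent 2 against R3: payoffs 2, 3 → best response Right.
Mutual best responses: (R3, Right).

Pure NE: (R3, Right)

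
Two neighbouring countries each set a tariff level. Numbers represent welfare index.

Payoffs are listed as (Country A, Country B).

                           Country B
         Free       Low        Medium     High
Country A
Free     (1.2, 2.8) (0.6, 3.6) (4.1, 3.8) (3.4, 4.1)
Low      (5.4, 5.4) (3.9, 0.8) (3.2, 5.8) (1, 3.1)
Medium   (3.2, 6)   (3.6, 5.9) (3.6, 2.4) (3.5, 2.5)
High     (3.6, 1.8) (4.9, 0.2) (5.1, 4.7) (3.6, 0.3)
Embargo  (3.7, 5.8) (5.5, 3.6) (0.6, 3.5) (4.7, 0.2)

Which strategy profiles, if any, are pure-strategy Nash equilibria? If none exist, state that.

(Free, Free): Country A can switch to Low (1.2 → 5.4). Not NE.
(Free, Low): Country A can switch to Low (0.6 → 3.9). Not NE.
(Free, Medium): Country A can switch to High (4.1 → 5.1). Not NE.
(Free, High): Country A can switch to Medium (3.4 → 3.5). Not NE.
(Low, Free): Country B can switch to Medium (5.4 → 5.8). Not NE.
(Low, Low): Country A can switch to High (3.9 → 4.9). Not NE.
(Low, Medium): Country A can switch to Free (3.2 → 4.1). Not NE.
(Low, High): Country A can switch to Free (1 → 3.4). Not NE.
(High, Medium): Country A gets 5.1, best alternative 4.1; Country B gets 4.7, best alternative 1.8. No profitable deviation — NE.
(The remaining 11 profiles each have a profitable deviation by the same check.)

The unique pure-strategy Nash equilibrium is (High, Medium).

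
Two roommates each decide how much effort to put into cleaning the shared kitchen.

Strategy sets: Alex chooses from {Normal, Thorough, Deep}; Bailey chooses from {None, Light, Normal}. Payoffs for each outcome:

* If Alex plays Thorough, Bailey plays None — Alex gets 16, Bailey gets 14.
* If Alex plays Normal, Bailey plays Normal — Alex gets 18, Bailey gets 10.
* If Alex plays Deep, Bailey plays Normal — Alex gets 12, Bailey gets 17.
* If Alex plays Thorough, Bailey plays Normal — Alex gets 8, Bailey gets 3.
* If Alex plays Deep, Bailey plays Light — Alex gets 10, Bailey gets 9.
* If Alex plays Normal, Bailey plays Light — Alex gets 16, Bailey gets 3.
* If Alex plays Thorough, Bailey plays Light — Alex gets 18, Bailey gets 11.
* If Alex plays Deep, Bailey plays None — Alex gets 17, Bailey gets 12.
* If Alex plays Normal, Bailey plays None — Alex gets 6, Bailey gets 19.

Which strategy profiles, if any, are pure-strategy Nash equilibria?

(Normal, None): Alex can switch to Thorough (6 → 16). Not NE.
(Normal, Light): Alex can switch to Thorough (16 → 18). Not NE.
(Normal, Normal): Bailey can switch to None (10 → 19). Not NE.
(Thorough, None): Alex can switch to Deep (16 → 17). Not NE.
(Thorough, Light): Bailey can switch to None (11 → 14). Not NE.
(Thorough, Normal): Alex can switch to Normal (8 → 18). Not NE.
(Deep, None): Bailey can switch to Normal (12 → 17). Not NE.
(Deep, Light): Alex can switch to Normal (10 → 16). Not NE.
(Deep, Normal): Alex can switch to Normal (12 → 18). Not NE.

This game has no pure Nash equilibrium.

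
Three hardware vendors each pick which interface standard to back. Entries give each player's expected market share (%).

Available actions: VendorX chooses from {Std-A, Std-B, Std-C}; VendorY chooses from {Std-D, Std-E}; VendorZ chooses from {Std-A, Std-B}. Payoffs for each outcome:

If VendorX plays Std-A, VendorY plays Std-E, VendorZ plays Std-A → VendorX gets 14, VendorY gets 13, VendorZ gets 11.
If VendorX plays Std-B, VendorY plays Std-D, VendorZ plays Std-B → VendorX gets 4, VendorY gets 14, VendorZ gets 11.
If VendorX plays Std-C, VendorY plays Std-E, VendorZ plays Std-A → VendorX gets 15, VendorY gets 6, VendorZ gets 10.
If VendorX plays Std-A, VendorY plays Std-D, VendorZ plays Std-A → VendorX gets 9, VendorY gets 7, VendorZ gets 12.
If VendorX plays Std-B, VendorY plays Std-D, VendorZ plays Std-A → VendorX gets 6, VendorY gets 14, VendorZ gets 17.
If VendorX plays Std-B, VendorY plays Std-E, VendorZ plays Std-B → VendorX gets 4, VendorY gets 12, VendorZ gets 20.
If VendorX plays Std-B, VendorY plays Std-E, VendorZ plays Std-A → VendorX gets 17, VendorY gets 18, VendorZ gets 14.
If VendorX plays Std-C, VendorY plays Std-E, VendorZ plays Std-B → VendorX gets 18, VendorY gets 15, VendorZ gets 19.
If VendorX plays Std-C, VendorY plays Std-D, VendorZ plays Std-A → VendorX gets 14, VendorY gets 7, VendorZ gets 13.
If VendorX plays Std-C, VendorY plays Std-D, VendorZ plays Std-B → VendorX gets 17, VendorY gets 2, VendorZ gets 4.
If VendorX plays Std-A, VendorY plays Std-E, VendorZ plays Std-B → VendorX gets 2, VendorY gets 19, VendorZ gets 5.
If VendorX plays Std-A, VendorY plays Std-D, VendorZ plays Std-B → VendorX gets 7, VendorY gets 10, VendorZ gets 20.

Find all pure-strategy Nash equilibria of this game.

(Std-C, Std-D, Std-A), (Std-C, Std-E, Std-B)

For each player, find the best response to each opponent profile; mutual best responses are the pure NE.
VendorX against (Std-D, Std-A): payoffs 9, 6, 14 → best response Std-C.
VendorX against (Std-D, Std-B): payoffs 7, 4, 17 → best response Std-C.
VendorX against (Std-E, Std-A): payoffs 14, 17, 15 → best response Std-B.
VendorX against (Std-E, Std-B): payoffs 2, 4, 18 → best response Std-C.
VendorY against (Std-A, Std-A): payoffs 7, 13 → best response Std-E.
VendorY against (Std-A, Std-B): payoffs 10, 19 → best response Std-E.
VendorY against (Std-B, Std-A): payoffs 14, 18 → best response Std-E.
VendorY against (Std-B, Std-B): payoffs 14, 12 → best response Std-D.
VendorY against (Std-C, Std-A): payoffs 7, 6 → best response Std-D.
VendorY against (Std-C, Std-B): payoffs 2, 15 → best response Std-E.
VendorZ against (Std-A, Std-D): payoffs 12, 20 → best response Std-B.
VendorZ against (Std-A, Std-E): payoffs 11, 5 → best response Std-A.
VendorZ against (Std-B, Std-D): payoffs 17, 11 → best response Std-A.
VendorZ against (Std-B, Std-E): payoffs 14, 20 → best response Std-B.
VendorZ against (Std-C, Std-D): payoffs 13, 4 → best response Std-A.
VendorZ against (Std-C, Std-E): payoffs 10, 19 → best response Std-B.
Mutual best responses: (Std-C, Std-D, Std-A); (Std-C, Std-E, Std-B).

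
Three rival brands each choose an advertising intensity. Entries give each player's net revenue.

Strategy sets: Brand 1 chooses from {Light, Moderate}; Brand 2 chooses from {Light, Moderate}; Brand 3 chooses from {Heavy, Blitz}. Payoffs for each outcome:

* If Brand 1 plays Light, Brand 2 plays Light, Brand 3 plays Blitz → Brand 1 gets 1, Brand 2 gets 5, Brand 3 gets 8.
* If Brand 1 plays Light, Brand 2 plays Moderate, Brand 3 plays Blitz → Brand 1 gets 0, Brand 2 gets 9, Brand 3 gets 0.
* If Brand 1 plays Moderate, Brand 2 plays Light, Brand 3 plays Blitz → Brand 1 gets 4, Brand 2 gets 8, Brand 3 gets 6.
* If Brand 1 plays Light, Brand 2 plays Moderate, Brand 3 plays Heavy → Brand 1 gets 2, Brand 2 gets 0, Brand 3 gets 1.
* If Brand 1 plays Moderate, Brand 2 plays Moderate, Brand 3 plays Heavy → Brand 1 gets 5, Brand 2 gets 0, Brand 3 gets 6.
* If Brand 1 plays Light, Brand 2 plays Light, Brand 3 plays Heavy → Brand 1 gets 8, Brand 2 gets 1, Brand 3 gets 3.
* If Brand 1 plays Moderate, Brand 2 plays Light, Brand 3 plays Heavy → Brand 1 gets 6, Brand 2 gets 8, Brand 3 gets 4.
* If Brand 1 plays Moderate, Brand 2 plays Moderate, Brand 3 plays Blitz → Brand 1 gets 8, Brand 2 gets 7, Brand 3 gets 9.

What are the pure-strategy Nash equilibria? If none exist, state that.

Pure NE: (Moderate, Light, Blitz)

Mark each player's best response to every combination of opponents' strategies; a profile where every player is best-responding is a pure Nash equilibrium.
Brand 1 against (Light, Heavy): payoffs 8, 6 → best response Light.
Brand 1 against (Light, Blitz): payoffs 1, 4 → best response Moderate.
Brand 1 against (Moderate, Heavy): payoffs 2, 5 → best response Moderate.
Brand 1 against (Moderate, Blitz): payoffs 0, 8 → best response Moderate.
Brand 2 against (Light, Heavy): payoffs 1, 0 → best response Light.
Brand 2 against (Light, Blitz): payoffs 5, 9 → best response Moderate.
Brand 2 against (Moderate, Heavy): payoffs 8, 0 → best response Light.
Brand 2 against (Moderate, Blitz): payoffs 8, 7 → best response Light.
Brand 3 against (Light, Light): payoffs 3, 8 → best response Blitz.
Brand 3 against (Light, Moderate): payoffs 1, 0 → best response Heavy.
Brand 3 against (Moderate, Light): payoffs 4, 6 → best response Blitz.
Brand 3 against (Moderate, Moderate): payoffs 6, 9 → best response Blitz.
Mutual best responses: (Moderate, Light, Blitz).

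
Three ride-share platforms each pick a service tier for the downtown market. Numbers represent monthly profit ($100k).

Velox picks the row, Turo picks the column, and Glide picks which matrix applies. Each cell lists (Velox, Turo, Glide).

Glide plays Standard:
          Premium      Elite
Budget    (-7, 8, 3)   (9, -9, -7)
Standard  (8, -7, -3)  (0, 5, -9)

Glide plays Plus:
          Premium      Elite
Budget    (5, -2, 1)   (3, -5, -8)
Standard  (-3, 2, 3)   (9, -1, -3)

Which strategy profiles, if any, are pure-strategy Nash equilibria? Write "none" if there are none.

There is no pure-strategy Nash equilibrium.

For each strategy profile, look for a profitable unilateral deviation.
(Budget, Premium, Standard): Velox can switch to Standard (-7 → 8). Not NE.
(Budget, Premium, Plus): Glide can switch to Standard (1 → 3). Not NE.
(Budget, Elite, Standard): Turo can switch to Premium (-9 → 8). Not NE.
(Budget, Elite, Plus): Velox can switch to Standard (3 → 9). Not NE.
(Standard, Premium, Standard): Turo can switch to Elite (-7 → 5). Not NE.
(Standard, Premium, Plus): Velox can switch to Budget (-3 → 5). Not NE.
(The remaining 2 profiles each have a profitable deviation by the same check.)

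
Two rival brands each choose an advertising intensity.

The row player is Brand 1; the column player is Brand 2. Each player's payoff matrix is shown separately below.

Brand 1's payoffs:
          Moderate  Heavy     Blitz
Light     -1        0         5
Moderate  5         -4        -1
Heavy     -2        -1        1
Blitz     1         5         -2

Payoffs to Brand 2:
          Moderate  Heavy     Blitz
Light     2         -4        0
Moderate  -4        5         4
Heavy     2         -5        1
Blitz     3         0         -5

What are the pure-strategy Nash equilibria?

none

(Light, Moderate): Brand 1 can switch to Moderate (-1 → 5). Not NE.
(Light, Heavy): Brand 1 can switch to Blitz (0 → 5). Not NE.
(Light, Blitz): Brand 2 can switch to Moderate (0 → 2). Not NE.
(Moderate, Moderate): Brand 2 can switch to Heavy (-4 → 5). Not NE.
(Moderate, Heavy): Brand 1 can switch to Light (-4 → 0). Not NE.
(Moderate, Blitz): Brand 1 can switch to Light (-1 → 5). Not NE.
(The remaining 6 profiles each have a profitable deviation by the same check.)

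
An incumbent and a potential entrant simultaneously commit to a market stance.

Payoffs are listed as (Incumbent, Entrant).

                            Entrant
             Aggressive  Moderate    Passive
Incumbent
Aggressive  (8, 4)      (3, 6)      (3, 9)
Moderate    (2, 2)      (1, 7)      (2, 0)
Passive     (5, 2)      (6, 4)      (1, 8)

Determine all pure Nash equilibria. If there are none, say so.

The unique pure-strategy Nash equilibrium is (Aggressive, Passive).

Mark each player's best response to every combination of opponents' strategies; a profile where every player is best-responding is a pure Nash equilibrium.
Incumbent against Aggressive: payoffs 8, 2, 5 → best response Aggressive.
Incumbent against Moderate: payoffs 3, 1, 6 → best response Passive.
Incumbent against Passive: payoffs 3, 2, 1 → best response Aggressive.
Entrant against Aggressive: payoffs 4, 6, 9 → best response Passive.
Entrant against Moderate: payoffs 2, 7, 0 → best response Moderate.
Entrant against Passive: payoffs 2, 4, 8 → best response Passive.
Mutual best responses: (Aggressive, Passive).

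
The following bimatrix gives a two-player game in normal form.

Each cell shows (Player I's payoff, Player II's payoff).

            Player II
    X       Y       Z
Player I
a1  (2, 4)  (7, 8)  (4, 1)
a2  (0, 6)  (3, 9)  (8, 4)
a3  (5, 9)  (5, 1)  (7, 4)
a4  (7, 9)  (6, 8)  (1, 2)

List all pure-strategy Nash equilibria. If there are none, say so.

For each strategy profile, look for a profitable unilateral deviation.
(a1, X): Player I can switch to a3 (2 → 5). Not NE.
(a1, Y): Player I gets 7, best alternative 6; Player II gets 8, best alternative 4. No profitable deviation — NE.
(a1, Z): Player I can switch to a2 (4 → 8). Not NE.
(a2, X): Player I can switch to a1 (0 → 2). Not NE.
(a2, Y): Player I can switch to a1 (3 → 7). Not NE.
(a2, Z): Player II can switch to X (4 → 6). Not NE.
(a3, X): Player I can switch to a4 (5 → 7). Not NE.
(a3, Y): Player I can switch to a1 (5 → 7). Not NE.
(a3, Z): Player I can switch to a2 (7 → 8). Not NE.
(a4, X): Player I gets 7, best alternative 5; Player II gets 9, best alternative 8. No profitable deviation — NE.
(a4, Y): Player I can switch to a1 (6 → 7). Not NE.
(a4, Z): Player I can switch to a1 (1 → 4). Not NE.

The pure Nash equilibria are (a1, Y) and (a4, X).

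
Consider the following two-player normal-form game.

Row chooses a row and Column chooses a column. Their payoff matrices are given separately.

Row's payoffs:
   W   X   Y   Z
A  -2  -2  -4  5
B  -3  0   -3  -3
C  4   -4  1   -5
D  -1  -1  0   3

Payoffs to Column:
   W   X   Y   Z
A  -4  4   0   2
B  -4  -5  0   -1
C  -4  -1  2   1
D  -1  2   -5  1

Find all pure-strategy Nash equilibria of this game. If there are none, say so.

(A, W): Row can switch to C (-2 → 4). Not NE.
(A, X): Row can switch to B (-2 → 0). Not NE.
(A, Y): Row can switch to B (-4 → -3). Not NE.
(A, Z): Column can switch to X (2 → 4). Not NE.
(B, W): Row can switch to A (-3 → -2). Not NE.
(B, X): Column can switch to W (-5 → -4). Not NE.
(B, Y): Row can switch to C (-3 → 1). Not NE.
(B, Z): Row can switch to A (-3 → 5). Not NE.
(C, W): Column can switch to X (-4 → -1). Not NE.
(C, X): Row can switch to A (-4 → -2). Not NE.
(C, Y): Row gets 1, best alternative 0; Column gets 2, best alternative 1. No profitable deviation — NE.
(The remaining 5 profiles each have a profitable deviation by the same check.)

The unique pure-strategy Nash equilibrium is (C, Y).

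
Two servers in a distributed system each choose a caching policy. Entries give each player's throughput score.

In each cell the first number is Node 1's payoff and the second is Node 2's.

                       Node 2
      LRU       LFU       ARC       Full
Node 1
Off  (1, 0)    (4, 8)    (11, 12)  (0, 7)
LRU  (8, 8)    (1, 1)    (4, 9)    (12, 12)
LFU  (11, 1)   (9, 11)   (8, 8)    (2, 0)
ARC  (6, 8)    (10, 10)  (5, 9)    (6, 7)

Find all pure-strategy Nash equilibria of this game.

Pure-strategy Nash equilibria: (Off, ARC); (LRU, Full); (ARC, LFU)

Node 1 against LRU: payoffs 1, 8, 11, 6 → best response LFU.
Node 1 against LFU: payoffs 4, 1, 9, 10 → best response ARC.
Node 1 against ARC: payoffs 11, 4, 8, 5 → best response Off.
Node 1 against Full: payoffs 0, 12, 2, 6 → best response LRU.
Node 2 against Off: payoffs 0, 8, 12, 7 → best response ARC.
Node 2 against LRU: payoffs 8, 1, 9, 12 → best response Full.
Node 2 against LFU: payoffs 1, 11, 8, 0 → best response LFU.
Node 2 against ARC: payoffs 8, 10, 9, 7 → best response LFU.
Mutual best responses: (Off, ARC); (LRU, Full); (ARC, LFU).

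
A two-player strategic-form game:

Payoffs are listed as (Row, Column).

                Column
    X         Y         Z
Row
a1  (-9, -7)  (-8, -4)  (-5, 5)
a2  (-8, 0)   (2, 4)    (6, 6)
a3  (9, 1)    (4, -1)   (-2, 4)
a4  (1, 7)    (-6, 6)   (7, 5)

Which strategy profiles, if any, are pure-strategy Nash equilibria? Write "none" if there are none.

No pure-strategy Nash equilibrium.

For each player, find the best response to each opponent profile; mutual best responses are the pure NE.
Row against X: payoffs -9, -8, 9, 1 → best response a3.
Row against Y: payoffs -8, 2, 4, -6 → best response a3.
Row against Z: payoffs -5, 6, -2, 7 → best response a4.
Column against a1: payoffs -7, -4, 5 → best response Z.
Column against a2: payoffs 0, 4, 6 → best response Z.
Column against a3: payoffs 1, -1, 4 → best response Z.
Column against a4: payoffs 7, 6, 5 → best response X.
No profile is a mutual best response for all players.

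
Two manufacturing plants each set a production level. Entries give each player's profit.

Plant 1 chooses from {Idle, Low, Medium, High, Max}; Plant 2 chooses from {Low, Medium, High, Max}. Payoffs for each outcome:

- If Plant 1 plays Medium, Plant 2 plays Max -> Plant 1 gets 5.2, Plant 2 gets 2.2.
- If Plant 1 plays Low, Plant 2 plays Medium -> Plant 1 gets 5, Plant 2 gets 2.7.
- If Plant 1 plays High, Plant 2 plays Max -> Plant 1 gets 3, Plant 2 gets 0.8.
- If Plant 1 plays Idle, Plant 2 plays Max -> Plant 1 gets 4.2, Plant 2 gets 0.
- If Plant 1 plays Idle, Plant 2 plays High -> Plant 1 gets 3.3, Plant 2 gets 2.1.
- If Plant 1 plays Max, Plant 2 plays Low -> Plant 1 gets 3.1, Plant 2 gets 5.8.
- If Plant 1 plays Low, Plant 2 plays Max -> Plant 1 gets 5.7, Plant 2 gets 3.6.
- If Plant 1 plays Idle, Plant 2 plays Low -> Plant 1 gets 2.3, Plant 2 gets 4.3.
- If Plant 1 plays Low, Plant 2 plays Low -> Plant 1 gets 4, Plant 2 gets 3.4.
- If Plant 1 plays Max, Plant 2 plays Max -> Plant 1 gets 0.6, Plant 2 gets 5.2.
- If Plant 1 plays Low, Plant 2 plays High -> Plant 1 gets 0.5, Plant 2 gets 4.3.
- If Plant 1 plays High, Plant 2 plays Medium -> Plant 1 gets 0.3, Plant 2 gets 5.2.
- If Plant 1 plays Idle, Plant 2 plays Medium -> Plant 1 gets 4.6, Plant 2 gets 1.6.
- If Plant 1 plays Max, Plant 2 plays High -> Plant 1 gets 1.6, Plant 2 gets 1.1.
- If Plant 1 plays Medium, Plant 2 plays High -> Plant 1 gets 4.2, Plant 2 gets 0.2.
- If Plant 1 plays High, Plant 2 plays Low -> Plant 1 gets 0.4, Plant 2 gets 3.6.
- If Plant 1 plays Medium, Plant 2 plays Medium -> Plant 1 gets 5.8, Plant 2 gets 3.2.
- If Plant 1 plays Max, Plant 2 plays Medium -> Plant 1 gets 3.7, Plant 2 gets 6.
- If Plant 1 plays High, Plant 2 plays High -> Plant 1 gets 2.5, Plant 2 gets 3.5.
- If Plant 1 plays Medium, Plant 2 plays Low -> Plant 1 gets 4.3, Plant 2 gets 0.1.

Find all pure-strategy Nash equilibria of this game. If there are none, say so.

The unique pure-strategy Nash equilibrium is (Medium, Medium).

For each player, find the best response to each opponent profile; mutual best responses are the pure NE.
Plant 1 against Low: payoffs 2.3, 4, 4.3, 0.4, 3.1 → best response Medium.
Plant 1 against Medium: payoffs 4.6, 5, 5.8, 0.3, 3.7 → best response Medium.
Plant 1 against High: payoffs 3.3, 0.5, 4.2, 2.5, 1.6 → best response Medium.
Plant 1 against Max: payoffs 4.2, 5.7, 5.2, 3, 0.6 → best response Low.
Plant 2 against Idle: payoffs 4.3, 1.6, 2.1, 0 → best response Low.
Plant 2 against Low: payoffs 3.4, 2.7, 4.3, 3.6 → best response High.
Plant 2 against Medium: payoffs 0.1, 3.2, 0.2, 2.2 → best response Medium.
Plant 2 against High: payoffs 3.6, 5.2, 3.5, 0.8 → best response Medium.
Plant 2 against Max: payoffs 5.8, 6, 1.1, 5.2 → best response Medium.
Mutual best responses: (Medium, Medium).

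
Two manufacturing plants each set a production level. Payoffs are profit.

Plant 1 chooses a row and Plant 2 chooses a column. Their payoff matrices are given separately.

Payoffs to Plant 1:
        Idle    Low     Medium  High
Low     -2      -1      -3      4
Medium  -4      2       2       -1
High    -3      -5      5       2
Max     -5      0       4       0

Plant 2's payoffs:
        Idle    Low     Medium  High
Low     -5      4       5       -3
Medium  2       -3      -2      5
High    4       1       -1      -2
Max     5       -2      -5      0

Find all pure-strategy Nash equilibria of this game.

(Low, Idle): Plant 2 can switch to Low (-5 → 4). Not NE.
(Low, Low): Plant 1 can switch to Medium (-1 → 2). Not NE.
(Low, Medium): Plant 1 can switch to Medium (-3 → 2). Not NE.
(Low, High): Plant 2 can switch to Low (-3 → 4). Not NE.
(Medium, Idle): Plant 1 can switch to Low (-4 → -2). Not NE.
(Medium, Low): Plant 2 can switch to Idle (-3 → 2). Not NE.
(The remaining 10 profiles each have a profitable deviation by the same check.)

This game has no pure Nash equilibrium.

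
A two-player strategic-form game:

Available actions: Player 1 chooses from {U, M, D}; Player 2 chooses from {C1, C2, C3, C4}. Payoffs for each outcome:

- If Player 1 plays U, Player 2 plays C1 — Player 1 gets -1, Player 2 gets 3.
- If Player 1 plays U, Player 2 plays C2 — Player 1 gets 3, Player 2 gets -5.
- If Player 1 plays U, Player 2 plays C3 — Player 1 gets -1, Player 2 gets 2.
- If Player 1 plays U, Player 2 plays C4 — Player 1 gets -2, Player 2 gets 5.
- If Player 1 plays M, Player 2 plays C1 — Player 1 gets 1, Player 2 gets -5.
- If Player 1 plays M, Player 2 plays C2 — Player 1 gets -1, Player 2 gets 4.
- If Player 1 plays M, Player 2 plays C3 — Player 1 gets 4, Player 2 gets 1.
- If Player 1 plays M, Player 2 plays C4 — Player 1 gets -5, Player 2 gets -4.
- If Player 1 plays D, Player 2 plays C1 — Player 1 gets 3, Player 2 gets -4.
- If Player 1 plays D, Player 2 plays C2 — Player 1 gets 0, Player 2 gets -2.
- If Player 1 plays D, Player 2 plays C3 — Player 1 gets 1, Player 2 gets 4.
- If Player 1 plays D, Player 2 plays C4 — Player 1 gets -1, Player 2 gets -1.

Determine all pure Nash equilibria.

Check each profile: it is a Nash equilibrium iff no player can strictly gain by switching unilaterally.
(U, C1): Player 1 can switch to M (-1 → 1). Not NE.
(U, C2): Player 2 can switch to C1 (-5 → 3). Not NE.
(U, C3): Player 1 can switch to M (-1 → 4). Not NE.
(U, C4): Player 1 can switch to D (-2 → -1). Not NE.
(M, C1): Player 1 can switch to D (1 → 3). Not NE.
(M, C2): Player 1 can switch to U (-1 → 3). Not NE.
(M, C3): Player 2 can switch to C2 (1 → 4). Not NE.
(M, C4): Player 1 can switch to U (-5 → -2). Not NE.
(D, C1): Player 2 can switch to C2 (-4 → -2). Not NE.
(D, C2): Player 1 can switch to U (0 → 3). Not NE.
(The remaining 2 profiles each have a profitable deviation by the same check.)

No pure-strategy Nash equilibrium.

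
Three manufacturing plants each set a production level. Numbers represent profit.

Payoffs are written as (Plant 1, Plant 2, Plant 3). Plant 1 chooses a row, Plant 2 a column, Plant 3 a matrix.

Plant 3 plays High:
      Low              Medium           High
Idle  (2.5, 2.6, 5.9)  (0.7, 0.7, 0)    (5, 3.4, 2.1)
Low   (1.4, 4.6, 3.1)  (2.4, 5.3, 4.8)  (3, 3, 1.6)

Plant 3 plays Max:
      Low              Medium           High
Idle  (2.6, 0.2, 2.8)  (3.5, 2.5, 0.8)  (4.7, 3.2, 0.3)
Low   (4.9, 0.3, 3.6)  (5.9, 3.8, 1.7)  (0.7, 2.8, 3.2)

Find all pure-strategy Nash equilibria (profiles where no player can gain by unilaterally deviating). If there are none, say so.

The pure Nash equilibria are (Idle, High, High) and (Low, Medium, High).

Mark each player's best response to every combination of opponents' strategies; a profile where every player is best-responding is a pure Nash equilibrium.
Plant 1 against (Low, High): payoffs 2.5, 1.4 → best response Idle.
Plant 1 against (Low, Max): payoffs 2.6, 4.9 → best response Low.
Plant 1 against (Medium, High): payoffs 0.7, 2.4 → best response Low.
Plant 1 against (Medium, Max): payoffs 3.5, 5.9 → best response Low.
Plant 1 against (High, High): payoffs 5, 3 → best response Idle.
Plant 1 against (High, Max): payoffs 4.7, 0.7 → best response Idle.
Plant 2 against (Idle, High): payoffs 2.6, 0.7, 3.4 → best response High.
Plant 2 against (Idle, Max): payoffs 0.2, 2.5, 3.2 → best response High.
Plant 2 against (Low, High): payoffs 4.6, 5.3, 3 → best response Medium.
Plant 2 against (Low, Max): payoffs 0.3, 3.8, 2.8 → best response Medium.
Plant 3 against (Idle, Low): payoffs 5.9, 2.8 → best response High.
Plant 3 against (Idle, Medium): payoffs 0, 0.8 → best response Max.
Plant 3 against (Idle, High): payoffs 2.1, 0.3 → best response High.
Plant 3 against (Low, Low): payoffs 3.1, 3.6 → best response Max.
Plant 3 against (Low, Medium): payoffs 4.8, 1.7 → best response High.
Plant 3 against (Low, High): payoffs 1.6, 3.2 → best response Max.
Mutual best responses: (Idle, High, High); (Low, Medium, High).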